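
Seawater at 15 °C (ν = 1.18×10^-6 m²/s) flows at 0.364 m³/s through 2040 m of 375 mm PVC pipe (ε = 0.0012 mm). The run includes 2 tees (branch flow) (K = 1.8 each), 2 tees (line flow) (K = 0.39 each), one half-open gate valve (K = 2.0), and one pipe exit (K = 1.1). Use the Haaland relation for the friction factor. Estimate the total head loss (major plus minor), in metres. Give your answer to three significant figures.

H_L ≈ 38.9 m

V = 4Q/(πD²) = 3.296 m/s; V²/2g = 0.5536 m
Re = 1.05×10^6, ε/D = 3.20×10^-6 → f = 0.01155 (Haaland)
Major: h_f = f(L/D)·V²/2g = 0.01155·5440·0.5536 = 34.79 m
Minor: ΣK = 7.48; h_m = ΣK·V²/2g = 4.141 m
Total H_L = 34.79 + 4.141 = 38.93 m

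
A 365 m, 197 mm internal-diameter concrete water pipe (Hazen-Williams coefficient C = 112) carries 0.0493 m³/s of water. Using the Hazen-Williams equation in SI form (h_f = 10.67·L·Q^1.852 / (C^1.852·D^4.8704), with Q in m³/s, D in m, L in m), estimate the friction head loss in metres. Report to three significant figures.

h_f ≈ 6.47 m

h_f = 10.67·365·0.0493^1.852 / (112^1.852·0.197^4.8704) = 6.467 m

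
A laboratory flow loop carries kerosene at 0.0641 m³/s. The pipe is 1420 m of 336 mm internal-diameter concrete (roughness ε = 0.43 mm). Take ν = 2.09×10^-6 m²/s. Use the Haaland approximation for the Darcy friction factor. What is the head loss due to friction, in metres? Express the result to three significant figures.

h_f ≈ 2.55 m

V = 4Q/(πD²) = 4·0.0641/(π·0.336²) = 0.7229 m/s
Re = VD/ν = 0.7229·0.336/2.09×10^-6 = 1.16×10^5 → turbulent
ε/D = 0.43/336 = 0.00128
Haaland: f = 0.02265
h_f = f(L/D)V²/(2g) = 0.02265·(1420/0.336)·0.7229²/(2·9.81) = 2.549 m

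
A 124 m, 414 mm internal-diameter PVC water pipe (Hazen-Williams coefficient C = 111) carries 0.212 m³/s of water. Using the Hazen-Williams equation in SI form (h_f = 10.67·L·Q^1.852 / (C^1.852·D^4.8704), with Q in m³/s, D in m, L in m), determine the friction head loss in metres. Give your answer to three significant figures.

h_f ≈ 0.894 m

h_f = 10.67·124·0.212^1.852 / (111^1.852·0.414^4.8704) = 0.8941 m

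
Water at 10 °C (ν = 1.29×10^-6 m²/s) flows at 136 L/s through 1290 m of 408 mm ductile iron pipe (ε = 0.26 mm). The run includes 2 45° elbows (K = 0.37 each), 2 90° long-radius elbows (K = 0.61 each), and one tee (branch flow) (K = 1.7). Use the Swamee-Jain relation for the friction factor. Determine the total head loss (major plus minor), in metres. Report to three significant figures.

V = 4Q/(πD²) = 1.040 m/s; V²/2g = 0.05515 m
Re = 3.29×10^5, ε/D = 6.37×10^-4 → f = 0.01897 (Swamee-Jain)
Major: h_f = f(L/D)·V²/2g = 0.01897·3162·0.05515 = 3.308 m
Minor: ΣK = 3.66; h_m = ΣK·V²/2g = 0.2019 m
Total H_L = 3.308 + 0.2019 = 3.510 m

H_L ≈ 3.51 m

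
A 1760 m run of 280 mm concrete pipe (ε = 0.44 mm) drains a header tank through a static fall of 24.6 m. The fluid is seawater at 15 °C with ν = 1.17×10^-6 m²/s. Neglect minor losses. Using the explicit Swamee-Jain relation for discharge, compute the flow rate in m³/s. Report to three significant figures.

Swamee-Jain (Type II): Q = -0.965·√(gD⁵h_f/L)·ln[ε/(3.7D) + √(3.17ν²L/(gD³h_f))]
√(gD⁵h_f/L) = √(9.81·0.280⁵·24.6/1760) = 0.01536
ε/(3.7D) = 4.25×10^-4; √(3.17ν²L/(gD³h_f)) = 3.80×10^-5
Q = -0.965·0.01536·ln(4.627×10^-4) = 0.1138 m³/s
Check: V = 1.85 m/s, Re = 4.42×10^5, f = 0.02260, h_f = 24.7 m ≈ 24.6 m ✓

Q ≈ 0.114 m³/s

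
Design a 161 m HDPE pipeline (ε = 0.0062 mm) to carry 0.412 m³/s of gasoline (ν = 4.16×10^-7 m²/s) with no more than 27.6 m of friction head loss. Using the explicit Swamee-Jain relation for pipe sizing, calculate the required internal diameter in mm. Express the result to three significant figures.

D ≈ 242 mm

Swamee-Jain (Type III): D = 0.66·[ε^1.25·(LQ²/(gh_f))^4.75 + ν·Q^9.4·(L/(gh_f))^5.2]^0.04
LQ²/(gh_f) = 0.1009; L/(gh_f) = 0.5946
Term 1 = ε^1.25·(…)^4.75 = 5.75×10^-12; Term 2 = ν·Q^9.4·(…)^5.2 = 6.69×10^-12
D = 0.66·(5.75×10^-12 + 6.69×10^-12)^0.04 = 0.2417 m = 242 mm
Check: V = 8.98 m/s, Re = 5.22×10^6, f = 0.01034, h_f = 28.3 m ≈ 27.6 m ✓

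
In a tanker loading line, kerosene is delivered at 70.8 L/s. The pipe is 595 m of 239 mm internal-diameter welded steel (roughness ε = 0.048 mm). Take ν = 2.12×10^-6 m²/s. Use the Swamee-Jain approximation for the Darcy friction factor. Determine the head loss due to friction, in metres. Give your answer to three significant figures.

h_f ≈ 5.50 m

V = 4Q/(πD²) = 4·0.0708/(π·0.239²) = 1.578 m/s
Re = VD/ν = 1.578·0.239/2.12×10^-6 = 1.78×10^5 → turbulent
ε/D = 0.048/239 = 2.01×10^-4
Swamee-Jain: f = 0.01741
h_f = f(L/D)V²/(2g) = 0.01741·(595/0.239)·1.578²/(2·9.81) = 5.502 m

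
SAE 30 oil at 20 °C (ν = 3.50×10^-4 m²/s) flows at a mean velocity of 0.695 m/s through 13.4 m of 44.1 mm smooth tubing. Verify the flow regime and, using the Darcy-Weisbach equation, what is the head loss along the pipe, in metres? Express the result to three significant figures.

h_f ≈ 5.47 m

Re = VD/ν = 0.695·0.04410/3.50×10^-4 = 87.6 → laminar (Re < 2300)
f = 64/Re = 0.7308
h_f = f(L/D)V²/(2g) = 0.7308·(13.4/0.04410)·0.695²/(2·9.81) = 5.467 m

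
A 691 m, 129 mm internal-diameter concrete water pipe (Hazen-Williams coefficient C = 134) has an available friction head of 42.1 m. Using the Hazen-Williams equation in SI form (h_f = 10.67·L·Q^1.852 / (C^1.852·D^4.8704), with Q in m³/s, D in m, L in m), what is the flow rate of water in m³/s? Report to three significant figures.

Q ≈ 0.0377 m³/s

Rearranging: Q = [h_f·C^1.852·D^4.8704 / (10.67·L)]^(1/1.852)
Q = [42.1·134^1.852·0.129^4.8704 / (10.67·691)]^0.540 = 0.03774 m³/s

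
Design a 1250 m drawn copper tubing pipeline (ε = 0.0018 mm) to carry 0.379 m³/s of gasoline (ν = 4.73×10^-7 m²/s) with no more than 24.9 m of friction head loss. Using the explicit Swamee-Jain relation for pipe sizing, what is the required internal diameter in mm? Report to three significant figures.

Swamee-Jain (Type III): D = 0.66·[ε^1.25·(LQ²/(gh_f))^4.75 + ν·Q^9.4·(L/(gh_f))^5.2]^0.04
LQ²/(gh_f) = 0.7351; L/(gh_f) = 5.117
Term 1 = ε^1.25·(…)^4.75 = 1.53×10^-8; Term 2 = ν·Q^9.4·(…)^5.2 = 2.52×10^-7
D = 0.66·(1.53×10^-8 + 2.52×10^-7)^0.04 = 0.3603 m = 360 mm
Check: V = 3.72 m/s, Re = 2.83×10^6, f = 0.01005, h_f = 24.6 m ≈ 24.9 m ✓

D ≈ 360 mm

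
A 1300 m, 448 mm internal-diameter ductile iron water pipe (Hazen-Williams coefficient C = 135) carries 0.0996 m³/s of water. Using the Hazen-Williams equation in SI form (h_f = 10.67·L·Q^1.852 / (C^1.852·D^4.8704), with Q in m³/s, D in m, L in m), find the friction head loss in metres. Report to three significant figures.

h_f = 10.67·1300·0.0996^1.852 / (135^1.852·0.448^4.8704) = 1.096 m

h_f ≈ 1.10 m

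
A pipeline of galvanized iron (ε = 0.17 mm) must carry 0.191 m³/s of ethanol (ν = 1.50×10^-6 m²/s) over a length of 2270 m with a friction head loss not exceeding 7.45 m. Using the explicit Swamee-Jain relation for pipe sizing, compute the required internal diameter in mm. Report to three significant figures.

D ≈ 444 mm

Swamee-Jain (Type III): D = 0.66·[ε^1.25·(LQ²/(gh_f))^4.75 + ν·Q^9.4·(L/(gh_f))^5.2]^0.04
LQ²/(gh_f) = 1.133; L/(gh_f) = 31.06
Term 1 = ε^1.25·(…)^4.75 = 3.51×10^-5; Term 2 = ν·Q^9.4·(…)^5.2 = 1.50×10^-5
D = 0.66·(3.51×10^-5 + 1.50×10^-5)^0.04 = 0.4442 m = 444 mm
Check: V = 1.23 m/s, Re = 3.65×10^5, f = 0.01735, h_f = 6.87 m ≈ 7.45 m ✓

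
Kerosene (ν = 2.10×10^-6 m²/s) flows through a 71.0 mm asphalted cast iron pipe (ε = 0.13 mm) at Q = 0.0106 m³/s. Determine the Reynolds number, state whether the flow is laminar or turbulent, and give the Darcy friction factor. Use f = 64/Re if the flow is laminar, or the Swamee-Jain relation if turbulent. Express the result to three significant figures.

Re ≈ 9.05×10^4; turbulent; f ≈ 0.0251

V = 4Q/(πD²) = 2.677 m/s
Re = VD/ν = 2.677·0.0710/2.10×10^-6 = 9.05×10^4
Re > 4000 → turbulent; ε/D = 0.00183
Swamee-Jain: f = 0.02505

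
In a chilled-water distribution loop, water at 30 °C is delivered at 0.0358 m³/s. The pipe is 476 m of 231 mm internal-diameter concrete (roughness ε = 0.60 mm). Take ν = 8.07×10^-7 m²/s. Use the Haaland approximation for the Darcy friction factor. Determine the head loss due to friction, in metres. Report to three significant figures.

h_f ≈ 1.97 m

V = 4Q/(πD²) = 4·0.0358/(π·0.231²) = 0.8542 m/s
Re = VD/ν = 0.8542·0.231/8.07×10^-7 = 2.45×10^5 → turbulent
ε/D = 0.60/231 = 0.00260
Haaland: f = 0.02573
h_f = f(L/D)V²/(2g) = 0.02573·(476/0.231)·0.8542²/(2·9.81) = 1.972 m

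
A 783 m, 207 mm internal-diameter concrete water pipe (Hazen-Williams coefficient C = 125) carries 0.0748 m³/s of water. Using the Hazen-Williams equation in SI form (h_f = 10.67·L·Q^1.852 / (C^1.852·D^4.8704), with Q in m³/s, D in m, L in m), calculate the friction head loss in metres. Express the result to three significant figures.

h_f = 10.67·783·0.0748^1.852 / (125^1.852·0.207^4.8704) = 19.25 m

h_f ≈ 19.2 m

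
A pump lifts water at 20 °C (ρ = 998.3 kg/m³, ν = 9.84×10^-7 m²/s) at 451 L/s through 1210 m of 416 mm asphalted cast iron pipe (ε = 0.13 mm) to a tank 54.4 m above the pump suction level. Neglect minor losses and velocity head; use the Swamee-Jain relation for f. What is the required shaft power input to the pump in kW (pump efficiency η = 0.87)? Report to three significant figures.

P_shaft ≈ 406 kW

V = 4Q/(πD²) = 3.318 m/s; Re = 1.40×10^6; ε/D = 3.13×10^-4; f = 0.01567
h_f = f(L/D)V²/2g = 25.58 m
Total head H = z + h_f = 54.4 + 25.58 = 79.98 m
P_hyd = ρgQH = 998.3·9.81·0.451·79.98 = 353.2 kW
P_shaft = P_hyd/η = 353.2/0.87 = 406.0 kW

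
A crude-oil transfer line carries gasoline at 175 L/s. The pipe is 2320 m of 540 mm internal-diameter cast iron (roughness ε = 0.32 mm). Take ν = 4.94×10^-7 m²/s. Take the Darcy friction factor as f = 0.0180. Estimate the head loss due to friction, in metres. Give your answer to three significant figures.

V = 4Q/(πD²) = 4·0.175/(π·0.540²) = 0.7641 m/s
h_f = f(L/D)V²/(2g) = 0.01800·(2320/0.540)·0.7641²/(2·9.81) = 2.301 m

h_f ≈ 2.30 m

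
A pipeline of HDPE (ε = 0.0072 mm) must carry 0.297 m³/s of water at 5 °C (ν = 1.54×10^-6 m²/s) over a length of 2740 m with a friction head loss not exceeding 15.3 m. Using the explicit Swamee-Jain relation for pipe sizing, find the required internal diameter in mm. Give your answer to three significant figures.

Swamee-Jain (Type III): D = 0.66·[ε^1.25·(LQ²/(gh_f))^4.75 + ν·Q^9.4·(L/(gh_f))^5.2]^0.04
LQ²/(gh_f) = 1.610; L/(gh_f) = 18.26
Term 1 = ε^1.25·(…)^4.75 = 3.58×10^-6; Term 2 = ν·Q^9.4·(…)^5.2 = 6.18×10^-5
D = 0.66·(3.58×10^-6 + 6.18×10^-5)^0.04 = 0.4489 m = 449 mm
Check: V = 1.88 m/s, Re = 5.47×10^5, f = 0.01315, h_f = 14.4 m ≈ 15.3 m ✓

D ≈ 449 mm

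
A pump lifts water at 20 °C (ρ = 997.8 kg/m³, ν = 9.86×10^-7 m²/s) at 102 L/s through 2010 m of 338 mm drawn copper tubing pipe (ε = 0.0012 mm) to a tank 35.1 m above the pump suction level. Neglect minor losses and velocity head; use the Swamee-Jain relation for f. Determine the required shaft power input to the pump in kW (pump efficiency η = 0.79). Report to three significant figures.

V = 4Q/(πD²) = 1.137 m/s; Re = 3.90×10^5; ε/D = 3.55×10^-6; f = 0.01374
h_f = f(L/D)V²/2g = 5.383 m
Total head H = z + h_f = 35.1 + 5.383 = 40.48 m
P_hyd = ρgQH = 997.8·9.81·0.102·40.48 = 40.42 kW
P_shaft = P_hyd/η = 40.42/0.79 = 51.16 kW

P_shaft ≈ 51.2 kW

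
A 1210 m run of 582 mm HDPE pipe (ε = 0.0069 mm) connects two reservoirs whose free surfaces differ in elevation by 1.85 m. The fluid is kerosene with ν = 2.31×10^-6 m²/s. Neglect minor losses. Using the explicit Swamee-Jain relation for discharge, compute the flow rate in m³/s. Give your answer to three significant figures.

Q ≈ 0.289 m³/s

Swamee-Jain (Type II): Q = -0.965·√(gD⁵h_f/L)·ln[ε/(3.7D) + √(3.17ν²L/(gD³h_f))]
√(gD⁵h_f/L) = √(9.81·0.582⁵·1.85/1210) = 0.03165
ε/(3.7D) = 3.20×10^-6; √(3.17ν²L/(gD³h_f)) = 7.56×10^-5
Q = -0.965·0.03165·ln(7.884×10^-5) = 0.2885 m³/s
Check: V = 1.08 m/s, Re = 2.73×10^5, f = 0.01476, h_f = 1.84 m ≈ 1.85 m ✓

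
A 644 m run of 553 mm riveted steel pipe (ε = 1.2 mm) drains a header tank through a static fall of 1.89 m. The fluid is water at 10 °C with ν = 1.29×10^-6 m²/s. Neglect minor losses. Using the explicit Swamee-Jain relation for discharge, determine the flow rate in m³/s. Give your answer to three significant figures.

Q ≈ 0.275 m³/s

Swamee-Jain (Type II): Q = -0.965·√(gD⁵h_f/L)·ln[ε/(3.7D) + √(3.17ν²L/(gD³h_f))]
√(gD⁵h_f/L) = √(9.81·0.553⁵·1.89/644) = 0.03859
ε/(3.7D) = 5.86×10^-4; √(3.17ν²L/(gD³h_f)) = 3.29×10^-5
Q = -0.965·0.03859·ln(6.194×10^-4) = 0.2751 m³/s
Check: V = 1.15 m/s, Re = 4.91×10^5, f = 0.02440, h_f = 1.90 m ≈ 1.89 m ✓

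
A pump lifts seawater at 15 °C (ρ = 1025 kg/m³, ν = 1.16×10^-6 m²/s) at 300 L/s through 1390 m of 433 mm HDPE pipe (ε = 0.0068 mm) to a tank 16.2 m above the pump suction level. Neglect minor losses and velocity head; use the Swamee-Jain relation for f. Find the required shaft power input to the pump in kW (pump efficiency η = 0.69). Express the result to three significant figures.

P_shaft ≈ 108 kW

V = 4Q/(πD²) = 2.037 m/s; Re = 7.60×10^5; ε/D = 1.57×10^-5; f = 0.01248
h_f = f(L/D)V²/2g = 8.477 m
Total head H = z + h_f = 16.2 + 8.477 = 24.68 m
P_hyd = ρgQH = 1025·9.81·0.300·24.68 = 74.44 kW
P_shaft = P_hyd/η = 74.44/0.69 = 107.9 kW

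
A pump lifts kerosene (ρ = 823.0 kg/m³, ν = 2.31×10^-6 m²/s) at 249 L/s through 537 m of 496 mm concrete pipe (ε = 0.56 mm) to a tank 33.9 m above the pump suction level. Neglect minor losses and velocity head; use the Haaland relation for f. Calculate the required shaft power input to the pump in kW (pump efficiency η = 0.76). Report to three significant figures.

P_shaft ≈ 94.8 kW

V = 4Q/(πD²) = 1.289 m/s; Re = 2.77×10^5; ε/D = 0.00113; f = 0.02111
h_f = f(L/D)V²/2g = 1.935 m
Total head H = z + h_f = 33.9 + 1.935 = 35.83 m
P_hyd = ρgQH = 823.0·9.81·0.249·35.83 = 72.04 kW
P_shaft = P_hyd/η = 72.04/0.76 = 94.79 kW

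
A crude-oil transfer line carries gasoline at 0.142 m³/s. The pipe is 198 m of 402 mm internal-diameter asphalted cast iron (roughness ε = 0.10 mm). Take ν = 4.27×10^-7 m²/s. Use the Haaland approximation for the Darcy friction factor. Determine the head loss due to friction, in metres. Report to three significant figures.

h_f ≈ 0.474 m

V = 4Q/(πD²) = 4·0.142/(π·0.402²) = 1.119 m/s
Re = VD/ν = 1.119·0.402/4.27×10^-7 = 1.05×10^6 → turbulent
ε/D = 0.10/402 = 2.49×10^-4
Haaland: f = 0.01508
h_f = f(L/D)V²/(2g) = 0.01508·(198/0.402)·1.119²/(2·9.81) = 0.4738 m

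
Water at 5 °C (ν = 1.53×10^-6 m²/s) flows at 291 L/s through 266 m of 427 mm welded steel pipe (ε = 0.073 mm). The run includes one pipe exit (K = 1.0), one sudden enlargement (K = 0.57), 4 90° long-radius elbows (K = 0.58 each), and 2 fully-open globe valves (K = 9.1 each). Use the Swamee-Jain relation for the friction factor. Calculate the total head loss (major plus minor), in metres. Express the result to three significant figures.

V = 4Q/(πD²) = 2.032 m/s; V²/2g = 0.2105 m
Re = 5.67×10^5, ε/D = 1.71×10^-4 → f = 0.01506 (Swamee-Jain)
Major: h_f = f(L/D)·V²/2g = 0.01506·623.0·0.2105 = 1.975 m
Minor: ΣK = 22.1; h_m = ΣK·V²/2g = 4.649 m
Total H_L = 1.975 + 4.649 = 6.624 m

H_L ≈ 6.62 m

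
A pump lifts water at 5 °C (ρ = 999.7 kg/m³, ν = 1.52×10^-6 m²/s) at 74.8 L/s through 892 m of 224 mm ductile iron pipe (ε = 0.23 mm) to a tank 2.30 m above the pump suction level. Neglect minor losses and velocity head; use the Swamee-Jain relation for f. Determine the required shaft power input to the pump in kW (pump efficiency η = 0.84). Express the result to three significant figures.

V = 4Q/(πD²) = 1.898 m/s; Re = 2.80×10^5; ε/D = 0.00103; f = 0.02092
h_f = f(L/D)V²/2g = 15.30 m
Total head H = z + h_f = 2.30 + 15.30 = 17.60 m
P_hyd = ρgQH = 999.7·9.81·0.0748·17.60 = 12.91 kW
P_shaft = P_hyd/η = 12.91/0.84 = 15.37 kW

P_shaft ≈ 15.4 kW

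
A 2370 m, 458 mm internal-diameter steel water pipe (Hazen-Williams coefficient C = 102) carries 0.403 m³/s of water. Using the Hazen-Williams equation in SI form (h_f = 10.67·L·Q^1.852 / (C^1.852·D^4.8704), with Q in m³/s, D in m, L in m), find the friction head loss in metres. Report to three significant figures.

h_f ≈ 40.2 m

h_f = 10.67·2370·0.403^1.852 / (102^1.852·0.458^4.8704) = 40.15 m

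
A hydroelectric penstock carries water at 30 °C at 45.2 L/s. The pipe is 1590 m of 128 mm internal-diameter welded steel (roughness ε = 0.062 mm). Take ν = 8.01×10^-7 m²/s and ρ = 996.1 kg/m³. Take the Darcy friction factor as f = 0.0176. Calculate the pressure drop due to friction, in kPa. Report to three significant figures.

V = 4Q/(πD²) = 4·0.0452/(π·0.128²) = 3.513 m/s
h_f = f(L/D)V²/(2g) = 0.01760·(1590/0.128)·3.513²/(2·9.81) = 137.5 m
Δp = ρg·h_f = 996.1·9.81·137.5 = 1343 kPa

Δp ≈ 1340 kPa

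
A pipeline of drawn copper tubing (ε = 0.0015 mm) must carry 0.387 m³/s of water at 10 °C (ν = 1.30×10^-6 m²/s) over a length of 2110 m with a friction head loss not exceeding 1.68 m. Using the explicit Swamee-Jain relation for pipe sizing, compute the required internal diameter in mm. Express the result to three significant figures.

D ≈ 737 mm

Swamee-Jain (Type III): D = 0.66·[ε^1.25·(LQ²/(gh_f))^4.75 + ν·Q^9.4·(L/(gh_f))^5.2]^0.04
LQ²/(gh_f) = 19.17; L/(gh_f) = 128.0
Term 1 = ε^1.25·(…)^4.75 = 0.0650; Term 2 = ν·Q^9.4·(…)^5.2 = 15.7
D = 0.66·(0.0650 + 15.7)^0.04 = 0.7370 m = 737 mm
Check: V = 0.907 m/s, Re = 5.14×10^5, f = 0.01306, h_f = 1.57 m ≈ 1.68 m ✓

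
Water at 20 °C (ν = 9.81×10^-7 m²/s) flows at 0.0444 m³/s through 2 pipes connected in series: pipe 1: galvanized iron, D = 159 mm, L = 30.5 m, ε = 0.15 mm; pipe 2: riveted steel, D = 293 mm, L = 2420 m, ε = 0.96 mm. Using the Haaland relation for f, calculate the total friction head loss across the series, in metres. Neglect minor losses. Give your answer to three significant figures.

H ≈ 6.00 m

Pipe 1: V = 2.236 m/s, Re = 3.62×10^5, ε/D = 9.43×10^-4, f = 0.02014, h_1 = f(L/D)V²/2g = 0.9845 m
Pipe 2: V = 0.6585 m/s, Re = 1.97×10^5, ε/D = 0.00328, f = 0.02746, h_2 = f(L/D)V²/2g = 5.012 m
Series → Q common, losses add: H = Σh = 5.996 m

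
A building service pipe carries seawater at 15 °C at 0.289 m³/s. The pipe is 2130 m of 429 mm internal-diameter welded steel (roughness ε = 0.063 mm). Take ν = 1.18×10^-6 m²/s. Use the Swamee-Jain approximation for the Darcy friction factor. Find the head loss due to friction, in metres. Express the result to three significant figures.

V = 4Q/(πD²) = 4·0.289/(π·0.429²) = 1.999 m/s
Re = VD/ν = 1.999·0.429/1.18×10^-6 = 7.27×10^5 → turbulent
ε/D = 0.063/429 = 1.47×10^-4
Swamee-Jain: f = 0.01449
h_f = f(L/D)V²/(2g) = 0.01449·(2130/0.429)·1.999²/(2·9.81) = 14.66 m

h_f ≈ 14.7 m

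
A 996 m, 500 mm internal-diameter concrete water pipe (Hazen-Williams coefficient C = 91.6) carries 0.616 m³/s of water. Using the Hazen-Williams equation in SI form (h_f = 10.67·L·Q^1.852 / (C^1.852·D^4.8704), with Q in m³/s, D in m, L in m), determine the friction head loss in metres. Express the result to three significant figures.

h_f ≈ 29.5 m

h_f = 10.67·996·0.616^1.852 / (91.6^1.852·0.500^4.8704) = 29.47 m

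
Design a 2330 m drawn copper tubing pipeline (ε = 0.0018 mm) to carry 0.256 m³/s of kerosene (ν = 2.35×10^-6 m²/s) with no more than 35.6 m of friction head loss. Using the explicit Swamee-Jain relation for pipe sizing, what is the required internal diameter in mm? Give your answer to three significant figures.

D ≈ 350 mm

Swamee-Jain (Type III): D = 0.66·[ε^1.25·(LQ²/(gh_f))^4.75 + ν·Q^9.4·(L/(gh_f))^5.2]^0.04
LQ²/(gh_f) = 0.4372; L/(gh_f) = 6.672
Term 1 = ε^1.25·(…)^4.75 = 1.30×10^-9; Term 2 = ν·Q^9.4·(…)^5.2 = 1.24×10^-7
D = 0.66·(1.30×10^-9 + 1.24×10^-7)^0.04 = 0.3495 m = 350 mm
Check: V = 2.67 m/s, Re = 3.97×10^5, f = 0.01372, h_f = 33.2 m ≈ 35.6 m ✓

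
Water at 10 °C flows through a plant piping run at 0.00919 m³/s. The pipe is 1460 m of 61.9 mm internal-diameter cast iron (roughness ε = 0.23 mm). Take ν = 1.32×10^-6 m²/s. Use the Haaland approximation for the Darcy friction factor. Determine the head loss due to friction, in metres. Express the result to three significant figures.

h_f ≈ 321 m

V = 4Q/(πD²) = 4·0.00919/(π·0.0619²) = 3.054 m/s
Re = VD/ν = 3.054·0.0619/1.32×10^-6 = 1.43×10^5 → turbulent
ε/D = 0.23/61.9 = 0.00372
Haaland: f = 0.02859
h_f = f(L/D)V²/(2g) = 0.02859·(1460/0.0619)·3.054²/(2·9.81) = 320.5 m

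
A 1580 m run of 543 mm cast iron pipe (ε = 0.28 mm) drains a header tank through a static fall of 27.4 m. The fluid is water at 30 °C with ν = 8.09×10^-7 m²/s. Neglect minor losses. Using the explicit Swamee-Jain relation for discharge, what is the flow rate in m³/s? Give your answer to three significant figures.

Swamee-Jain (Type II): Q = -0.965·√(gD⁵h_f/L)·ln[ε/(3.7D) + √(3.17ν²L/(gD³h_f))]
√(gD⁵h_f/L) = √(9.81·0.543⁵·27.4/1580) = 0.08962
ε/(3.7D) = 1.39×10^-4; √(3.17ν²L/(gD³h_f)) = 8.73×10^-6
Q = -0.965·0.08962·ln(1.481×10^-4) = 0.7625 m³/s
Check: V = 3.29 m/s, Re = 2.21×10^6, f = 0.01711, h_f = 27.5 m ≈ 27.4 m ✓

Q ≈ 0.763 m³/s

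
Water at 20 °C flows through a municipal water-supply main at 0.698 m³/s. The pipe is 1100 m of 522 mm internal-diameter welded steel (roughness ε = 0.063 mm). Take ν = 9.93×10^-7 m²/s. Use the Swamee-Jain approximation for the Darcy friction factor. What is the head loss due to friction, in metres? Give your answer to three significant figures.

V = 4Q/(πD²) = 4·0.698/(π·0.522²) = 3.262 m/s
Re = VD/ν = 3.262·0.522/9.93×10^-7 = 1.71×10^6 → turbulent
ε/D = 0.063/522 = 1.21×10^-4
Swamee-Jain: f = 0.01333
h_f = f(L/D)V²/(2g) = 0.01333·(1100/0.522)·3.262²/(2·9.81) = 15.23 m

h_f ≈ 15.2 m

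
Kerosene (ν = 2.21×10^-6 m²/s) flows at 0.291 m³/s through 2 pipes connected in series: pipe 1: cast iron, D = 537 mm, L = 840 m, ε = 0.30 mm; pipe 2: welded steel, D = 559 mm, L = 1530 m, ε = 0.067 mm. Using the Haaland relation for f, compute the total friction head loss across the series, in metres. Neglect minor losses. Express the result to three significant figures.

Pipe 1: V = 1.285 m/s, Re = 3.12×10^5, ε/D = 5.59×10^-4, f = 0.01836, h_1 = f(L/D)V²/2g = 2.417 m
Pipe 2: V = 1.186 m/s, Re = 3.00×10^5, ε/D = 1.20×10^-4, f = 0.01540, h_2 = f(L/D)V²/2g = 3.021 m
Series → Q common, losses add: H = Σh = 5.438 m

H ≈ 5.44 m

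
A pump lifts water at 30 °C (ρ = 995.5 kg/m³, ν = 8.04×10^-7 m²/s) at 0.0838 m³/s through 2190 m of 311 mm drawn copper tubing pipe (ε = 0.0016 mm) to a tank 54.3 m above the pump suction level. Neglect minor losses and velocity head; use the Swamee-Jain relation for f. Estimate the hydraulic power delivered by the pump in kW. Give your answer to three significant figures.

V = 4Q/(πD²) = 1.103 m/s; Re = 4.27×10^5; ε/D = 5.14×10^-6; f = 0.01355
h_f = f(L/D)V²/2g = 5.916 m
Total head H = z + h_f = 54.3 + 5.916 = 60.22 m
P_hyd = ρgQH = 995.5·9.81·0.0838·60.22 = 49.28 kW

P_hyd ≈ 49.3 kW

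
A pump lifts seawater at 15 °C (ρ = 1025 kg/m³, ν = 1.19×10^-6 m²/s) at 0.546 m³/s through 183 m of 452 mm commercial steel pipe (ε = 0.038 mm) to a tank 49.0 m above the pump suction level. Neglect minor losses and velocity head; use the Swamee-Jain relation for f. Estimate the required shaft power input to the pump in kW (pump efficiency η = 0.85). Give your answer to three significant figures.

V = 4Q/(πD²) = 3.403 m/s; Re = 1.29×10^6; ε/D = 8.41×10^-5; f = 0.01298
h_f = f(L/D)V²/2g = 3.101 m
Total head H = z + h_f = 49.0 + 3.101 = 52.10 m
P_hyd = ρgQH = 1025·9.81·0.546·52.10 = 286.0 kW
P_shaft = P_hyd/η = 286.0/0.85 = 336.5 kW

P_shaft ≈ 337 kW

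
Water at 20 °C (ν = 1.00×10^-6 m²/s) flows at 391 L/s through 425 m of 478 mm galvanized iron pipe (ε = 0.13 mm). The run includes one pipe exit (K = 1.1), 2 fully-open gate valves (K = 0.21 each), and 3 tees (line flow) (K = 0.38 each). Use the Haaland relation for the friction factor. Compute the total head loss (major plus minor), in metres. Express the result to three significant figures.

H_L ≈ 3.94 m

V = 4Q/(πD²) = 2.179 m/s; V²/2g = 0.2420 m
Re = 1.04×10^6, ε/D = 2.72×10^-4 → f = 0.01532 (Haaland)
Major: h_f = f(L/D)·V²/2g = 0.01532·889.1·0.2420 = 3.295 m
Minor: ΣK = 2.66; h_m = ΣK·V²/2g = 0.6436 m
Total H_L = 3.295 + 0.6436 = 3.939 m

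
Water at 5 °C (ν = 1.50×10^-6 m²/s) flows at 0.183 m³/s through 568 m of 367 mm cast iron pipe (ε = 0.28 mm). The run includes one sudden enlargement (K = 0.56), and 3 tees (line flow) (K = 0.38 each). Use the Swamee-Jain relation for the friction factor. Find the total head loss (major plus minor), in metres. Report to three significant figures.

H_L ≈ 4.83 m

V = 4Q/(πD²) = 1.730 m/s; V²/2g = 0.1525 m
Re = 4.23×10^5, ε/D = 7.63×10^-4 → f = 0.01937 (Swamee-Jain)
Major: h_f = f(L/D)·V²/2g = 0.01937·1548·0.1525 = 4.574 m
Minor: ΣK = 1.70; h_m = ΣK·V²/2g = 0.2593 m
Total H_L = 4.574 + 0.2593 = 4.833 m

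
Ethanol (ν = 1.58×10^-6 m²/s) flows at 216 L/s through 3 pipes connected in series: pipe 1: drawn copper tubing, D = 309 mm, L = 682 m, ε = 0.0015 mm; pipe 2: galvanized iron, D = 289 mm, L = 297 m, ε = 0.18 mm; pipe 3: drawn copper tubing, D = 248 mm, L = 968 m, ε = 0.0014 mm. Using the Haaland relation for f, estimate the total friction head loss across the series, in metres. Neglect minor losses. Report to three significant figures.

H ≈ 71.6 m

Pipe 1: V = 2.880 m/s, Re = 5.63×10^5, ε/D = 4.85×10^-6, f = 0.01285, h_1 = f(L/D)V²/2g = 11.99 m
Pipe 2: V = 3.293 m/s, Re = 6.02×10^5, ε/D = 6.23×10^-4, f = 0.01820, h_2 = f(L/D)V²/2g = 10.34 m
Pipe 3: V = 4.472 m/s, Re = 7.02×10^5, ε/D = 5.65×10^-6, f = 0.01238, h_3 = f(L/D)V²/2g = 49.26 m
Series → Q common, losses add: H = Σh = 71.59 m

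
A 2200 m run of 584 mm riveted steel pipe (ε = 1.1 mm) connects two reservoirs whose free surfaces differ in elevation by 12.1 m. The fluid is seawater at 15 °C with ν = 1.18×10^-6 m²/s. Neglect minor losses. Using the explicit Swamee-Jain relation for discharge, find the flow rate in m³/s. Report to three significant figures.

Q ≈ 0.441 m³/s

Swamee-Jain (Type II): Q = -0.965·√(gD⁵h_f/L)·ln[ε/(3.7D) + √(3.17ν²L/(gD³h_f))]
√(gD⁵h_f/L) = √(9.81·0.584⁵·12.1/2200) = 0.06054
ε/(3.7D) = 5.09×10^-4; √(3.17ν²L/(gD³h_f)) = 2.03×10^-5
Q = -0.965·0.06054·ln(5.293×10^-4) = 0.4407 m³/s
Check: V = 1.65 m/s, Re = 8.14×10^5, f = 0.02337, h_f = 12.1 m ≈ 12.1 m ✓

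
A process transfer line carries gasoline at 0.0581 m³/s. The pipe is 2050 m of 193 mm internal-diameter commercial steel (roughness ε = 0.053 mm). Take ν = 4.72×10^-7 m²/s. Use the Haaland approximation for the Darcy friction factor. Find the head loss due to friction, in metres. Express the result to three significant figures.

V = 4Q/(πD²) = 4·0.0581/(π·0.193²) = 1.986 m/s
Re = VD/ν = 1.986·0.193/4.72×10^-7 = 8.12×10^5 → turbulent
ε/D = 0.053/193 = 2.75×10^-4
Haaland: f = 0.01551
h_f = f(L/D)V²/(2g) = 0.01551·(2050/0.193)·1.986²/(2·9.81) = 33.11 m

h_f ≈ 33.1 m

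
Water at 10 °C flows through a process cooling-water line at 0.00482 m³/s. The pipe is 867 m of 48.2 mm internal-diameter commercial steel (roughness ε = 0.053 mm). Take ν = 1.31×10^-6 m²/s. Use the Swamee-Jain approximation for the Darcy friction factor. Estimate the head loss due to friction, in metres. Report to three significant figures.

V = 4Q/(πD²) = 4·0.00482/(π·0.0482²) = 2.642 m/s
Re = VD/ν = 2.642·0.0482/1.31×10^-6 = 9.72×10^4 → turbulent
ε/D = 0.053/48.2 = 0.00110
Swamee-Jain: f = 0.02274
h_f = f(L/D)V²/(2g) = 0.02274·(867/0.0482)·2.642²/(2·9.81) = 145.5 m

h_f ≈ 145 m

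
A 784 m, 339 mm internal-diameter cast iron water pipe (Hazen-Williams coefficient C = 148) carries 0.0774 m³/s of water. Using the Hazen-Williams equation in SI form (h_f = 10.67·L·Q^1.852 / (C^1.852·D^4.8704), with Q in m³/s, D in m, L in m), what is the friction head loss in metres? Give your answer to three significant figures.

h_f ≈ 1.36 m

h_f = 10.67·784·0.0774^1.852 / (148^1.852·0.339^4.8704) = 1.359 m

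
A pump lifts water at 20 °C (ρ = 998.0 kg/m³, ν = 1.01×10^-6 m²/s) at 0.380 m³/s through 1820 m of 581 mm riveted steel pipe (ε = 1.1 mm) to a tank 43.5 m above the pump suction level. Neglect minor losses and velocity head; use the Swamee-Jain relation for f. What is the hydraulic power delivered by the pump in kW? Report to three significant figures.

V = 4Q/(πD²) = 1.433 m/s; Re = 8.25×10^5; ε/D = 0.00189; f = 0.02340
h_f = f(L/D)V²/2g = 7.676 m
Total head H = z + h_f = 43.5 + 7.676 = 51.18 m
P_hyd = ρgQH = 998.0·9.81·0.380·51.18 = 190.4 kW

P_hyd ≈ 190 kW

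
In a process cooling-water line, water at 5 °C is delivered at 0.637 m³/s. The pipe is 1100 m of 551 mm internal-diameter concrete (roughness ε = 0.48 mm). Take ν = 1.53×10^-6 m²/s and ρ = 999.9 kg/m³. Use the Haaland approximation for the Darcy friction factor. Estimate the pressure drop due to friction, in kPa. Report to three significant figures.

Δp ≈ 138 kPa

V = 4Q/(πD²) = 4·0.637/(π·0.551²) = 2.671 m/s
Re = VD/ν = 2.671·0.551/1.53×10^-6 = 9.62×10^5 → turbulent
ε/D = 0.48/551 = 8.71×10^-4
Haaland: f = 0.01934
h_f = f(L/D)V²/(2g) = 0.01934·(1100/0.551)·2.671²/(2·9.81) = 14.04 m
Δp = ρg·h_f = 999.9·9.81·14.04 = 137.7 kPa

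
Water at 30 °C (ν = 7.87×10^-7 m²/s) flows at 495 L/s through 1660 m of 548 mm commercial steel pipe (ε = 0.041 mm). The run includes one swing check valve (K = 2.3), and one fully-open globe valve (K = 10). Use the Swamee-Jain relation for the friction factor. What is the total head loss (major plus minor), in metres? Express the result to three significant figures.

V = 4Q/(πD²) = 2.099 m/s; V²/2g = 0.2245 m
Re = 1.46×10^6, ε/D = 7.48×10^-5 → f = 0.01269 (Swamee-Jain)
Major: h_f = f(L/D)·V²/2g = 0.01269·3029·0.2245 = 8.631 m
Minor: ΣK = 12.3; h_m = ΣK·V²/2g = 2.761 m
Total H_L = 8.631 + 2.761 = 11.39 m

H_L ≈ 11.4 m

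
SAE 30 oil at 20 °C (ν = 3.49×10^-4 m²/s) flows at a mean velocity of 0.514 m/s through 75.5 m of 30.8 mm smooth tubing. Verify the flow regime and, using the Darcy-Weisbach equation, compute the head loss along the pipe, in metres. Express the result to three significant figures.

h_f ≈ 46.6 m

Re = VD/ν = 0.514·0.03080/3.49×10^-4 = 45.4 → laminar (Re < 2300)
f = 64/Re = 1.411
h_f = f(L/D)V²/(2g) = 1.411·(75.5/0.03080)·0.514²/(2·9.81) = 46.57 m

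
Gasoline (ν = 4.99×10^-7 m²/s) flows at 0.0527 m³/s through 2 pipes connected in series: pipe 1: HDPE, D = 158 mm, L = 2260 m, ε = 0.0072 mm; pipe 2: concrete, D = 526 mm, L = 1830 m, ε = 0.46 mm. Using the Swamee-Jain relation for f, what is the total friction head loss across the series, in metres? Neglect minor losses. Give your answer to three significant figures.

Pipe 1: V = 2.688 m/s, Re = 8.51×10^5, ε/D = 4.56×10^-5, f = 0.01284, h_1 = f(L/D)V²/2g = 67.65 m
Pipe 2: V = 0.2425 m/s, Re = 2.56×10^5, ε/D = 8.75×10^-4, f = 0.02038, h_2 = f(L/D)V²/2g = 0.2125 m
Series → Q common, losses add: H = Σh = 67.86 m

H ≈ 67.9 m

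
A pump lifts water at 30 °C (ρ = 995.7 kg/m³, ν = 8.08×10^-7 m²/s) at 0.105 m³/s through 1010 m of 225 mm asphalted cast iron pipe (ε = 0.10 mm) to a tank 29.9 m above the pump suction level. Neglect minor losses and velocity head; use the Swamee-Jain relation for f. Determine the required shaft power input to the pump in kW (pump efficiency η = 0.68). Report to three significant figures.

P_shaft ≈ 86.3 kW

V = 4Q/(πD²) = 2.641 m/s; Re = 7.35×10^5; ε/D = 4.44×10^-4; f = 0.01710
h_f = f(L/D)V²/2g = 27.29 m
Total head H = z + h_f = 29.9 + 27.29 = 57.19 m
P_hyd = ρgQH = 995.7·9.81·0.105·57.19 = 58.66 kW
P_shaft = P_hyd/η = 58.66/0.68 = 86.26 kW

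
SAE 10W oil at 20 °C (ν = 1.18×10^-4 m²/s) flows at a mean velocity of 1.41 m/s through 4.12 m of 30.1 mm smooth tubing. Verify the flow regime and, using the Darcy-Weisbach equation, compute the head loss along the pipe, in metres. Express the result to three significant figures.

Re = VD/ν = 1.41·0.03010/1.18×10^-4 = 360 → laminar (Re < 2300)
f = 64/Re = 0.1779
h_f = f(L/D)V²/(2g) = 0.1779·(4.12/0.03010)·1.41²/(2·9.81) = 2.468 m

h_f ≈ 2.47 m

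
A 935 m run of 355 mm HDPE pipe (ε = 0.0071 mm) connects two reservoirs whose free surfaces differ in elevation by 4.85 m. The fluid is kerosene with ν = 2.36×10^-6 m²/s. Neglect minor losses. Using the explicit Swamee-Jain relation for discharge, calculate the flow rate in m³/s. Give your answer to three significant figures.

Q ≈ 0.152 m³/s

Swamee-Jain (Type II): Q = -0.965·√(gD⁵h_f/L)·ln[ε/(3.7D) + √(3.17ν²L/(gD³h_f))]
√(gD⁵h_f/L) = √(9.81·0.355⁵·4.85/935) = 0.01694
ε/(3.7D) = 5.41×10^-6; √(3.17ν²L/(gD³h_f)) = 8.81×10^-5
Q = -0.965·0.01694·ln(9.347×10^-5) = 0.1517 m³/s
Check: V = 1.53 m/s, Re = 2.30×10^5, f = 0.01531, h_f = 4.82 m ≈ 4.85 m ✓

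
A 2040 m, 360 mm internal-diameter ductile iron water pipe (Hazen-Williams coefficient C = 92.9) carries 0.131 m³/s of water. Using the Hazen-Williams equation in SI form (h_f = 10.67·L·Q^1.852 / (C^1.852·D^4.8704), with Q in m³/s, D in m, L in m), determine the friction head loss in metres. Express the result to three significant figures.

h_f ≈ 16.6 m

h_f = 10.67·2040·0.131^1.852 / (92.9^1.852·0.360^4.8704) = 16.57 m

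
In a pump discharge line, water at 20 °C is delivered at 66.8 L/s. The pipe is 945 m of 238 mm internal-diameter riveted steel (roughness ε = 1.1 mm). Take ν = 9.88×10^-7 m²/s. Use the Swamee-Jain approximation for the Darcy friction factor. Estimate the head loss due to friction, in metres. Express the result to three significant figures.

h_f ≈ 13.7 m

V = 4Q/(πD²) = 4·0.0668/(π·0.238²) = 1.502 m/s
Re = VD/ν = 1.502·0.238/9.88×10^-7 = 3.62×10^5 → turbulent
ε/D = 1.1/238 = 0.00462
Swamee-Jain: f = 0.03006
h_f = f(L/D)V²/(2g) = 0.03006·(945/0.238)·1.502²/(2·9.81) = 13.71 m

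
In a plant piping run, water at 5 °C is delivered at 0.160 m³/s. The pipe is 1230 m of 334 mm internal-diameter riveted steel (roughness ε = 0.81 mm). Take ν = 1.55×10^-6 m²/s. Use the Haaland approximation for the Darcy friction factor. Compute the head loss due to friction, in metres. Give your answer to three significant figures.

V = 4Q/(πD²) = 4·0.160/(π·0.334²) = 1.826 m/s
Re = VD/ν = 1.826·0.334/1.55×10^-6 = 3.94×10^5 → turbulent
ε/D = 0.81/334 = 0.00243
Haaland: f = 0.02508
h_f = f(L/D)V²/(2g) = 0.02508·(1230/0.334)·1.826²/(2·9.81) = 15.70 m

h_f ≈ 15.7 m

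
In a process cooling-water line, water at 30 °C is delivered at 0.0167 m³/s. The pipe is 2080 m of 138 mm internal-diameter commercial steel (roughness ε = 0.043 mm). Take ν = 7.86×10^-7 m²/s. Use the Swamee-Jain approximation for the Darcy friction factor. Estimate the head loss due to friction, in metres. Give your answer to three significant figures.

V = 4Q/(πD²) = 4·0.0167/(π·0.138²) = 1.117 m/s
Re = VD/ν = 1.117·0.138/7.86×10^-7 = 1.96×10^5 → turbulent
ε/D = 0.043/138 = 3.12×10^-4
Swamee-Jain: f = 0.01790
h_f = f(L/D)V²/(2g) = 0.01790·(2080/0.138)·1.117²/(2·9.81) = 17.14 m

h_f ≈ 17.1 m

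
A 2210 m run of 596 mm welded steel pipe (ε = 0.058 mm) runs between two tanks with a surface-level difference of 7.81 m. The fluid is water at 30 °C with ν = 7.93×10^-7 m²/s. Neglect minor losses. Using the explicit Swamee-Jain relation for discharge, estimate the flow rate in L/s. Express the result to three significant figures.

Swamee-Jain (Type II): Q = -0.965·√(gD⁵h_f/L)·ln[ε/(3.7D) + √(3.17ν²L/(gD³h_f))]
√(gD⁵h_f/L) = √(9.81·0.596⁵·7.81/2210) = 0.05106
ε/(3.7D) = 2.63×10^-5; √(3.17ν²L/(gD³h_f)) = 1.65×10^-5
Q = -0.965·0.05106·ln(4.278×10^-5) = 0.4957 m³/s
Check: V = 1.78 m/s, Re = 1.34×10^6, f = 0.01317, h_f = 7.85 m ≈ 7.81 m ✓

Q ≈ 496 L/s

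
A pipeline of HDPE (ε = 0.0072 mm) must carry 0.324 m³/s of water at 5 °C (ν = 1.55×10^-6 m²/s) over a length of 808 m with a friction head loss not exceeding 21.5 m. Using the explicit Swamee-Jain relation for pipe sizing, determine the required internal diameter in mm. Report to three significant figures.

Swamee-Jain (Type III): D = 0.66·[ε^1.25·(LQ²/(gh_f))^4.75 + ν·Q^9.4·(L/(gh_f))^5.2]^0.04
LQ²/(gh_f) = 0.4022; L/(gh_f) = 3.831
Term 1 = ε^1.25·(…)^4.75 = 4.93×10^-9; Term 2 = ν·Q^9.4·(…)^5.2 = 4.19×10^-8
D = 0.66·(4.93×10^-9 + 4.19×10^-8)^0.04 = 0.3360 m = 336 mm
Check: V = 3.65 m/s, Re = 7.92×10^5, f = 0.01252, h_f = 20.5 m ≈ 21.5 m ✓

D ≈ 336 mm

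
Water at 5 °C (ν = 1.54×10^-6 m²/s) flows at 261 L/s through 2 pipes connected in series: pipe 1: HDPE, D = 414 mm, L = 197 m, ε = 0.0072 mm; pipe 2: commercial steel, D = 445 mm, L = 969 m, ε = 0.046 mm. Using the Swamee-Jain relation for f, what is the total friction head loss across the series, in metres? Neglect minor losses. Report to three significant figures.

H ≈ 5.76 m

Pipe 1: V = 1.939 m/s, Re = 5.21×10^5, ε/D = 1.74×10^-5, f = 0.01328, h_1 = f(L/D)V²/2g = 1.210 m
Pipe 2: V = 1.678 m/s, Re = 4.85×10^5, ε/D = 1.03×10^-4, f = 0.01456, h_2 = f(L/D)V²/2g = 4.550 m
Series → Q common, losses add: H = Σh = 5.761 m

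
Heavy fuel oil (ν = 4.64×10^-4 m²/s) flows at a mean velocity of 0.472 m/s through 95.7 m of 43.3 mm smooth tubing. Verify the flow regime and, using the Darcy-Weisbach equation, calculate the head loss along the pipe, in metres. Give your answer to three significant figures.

h_f ≈ 36.5 m

Re = VD/ν = 0.472·0.04330/4.64×10^-4 = 44.0 → laminar (Re < 2300)
f = 64/Re = 1.453
h_f = f(L/D)V²/(2g) = 1.453·(95.7/0.04330)·0.472²/(2·9.81) = 36.47 m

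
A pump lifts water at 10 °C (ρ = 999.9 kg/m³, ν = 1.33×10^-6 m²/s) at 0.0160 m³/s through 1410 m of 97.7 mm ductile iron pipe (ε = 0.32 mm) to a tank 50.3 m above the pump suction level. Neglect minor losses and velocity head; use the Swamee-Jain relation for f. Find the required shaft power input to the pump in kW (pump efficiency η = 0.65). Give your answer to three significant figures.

P_shaft ≈ 34.7 kW

V = 4Q/(πD²) = 2.134 m/s; Re = 1.57×10^5; ε/D = 0.00328; f = 0.02783
h_f = f(L/D)V²/2g = 93.24 m
Total head H = z + h_f = 50.3 + 93.24 = 143.5 m
P_hyd = ρgQH = 999.9·9.81·0.0160·143.5 = 22.53 kW
P_shaft = P_hyd/η = 22.53/0.65 = 34.66 kW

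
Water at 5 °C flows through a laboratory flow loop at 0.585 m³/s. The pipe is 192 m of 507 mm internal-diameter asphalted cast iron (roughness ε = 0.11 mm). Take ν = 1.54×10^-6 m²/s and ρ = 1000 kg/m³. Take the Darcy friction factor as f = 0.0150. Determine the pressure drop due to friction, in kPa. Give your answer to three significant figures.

Δp ≈ 23.8 kPa

V = 4Q/(πD²) = 4·0.585/(π·0.507²) = 2.898 m/s
h_f = f(L/D)V²/(2g) = 0.01500·(192/0.507)·2.898²/(2·9.81) = 2.431 m
Δp = ρg·h_f = 1000·9.81·2.431 = 23.85 kPa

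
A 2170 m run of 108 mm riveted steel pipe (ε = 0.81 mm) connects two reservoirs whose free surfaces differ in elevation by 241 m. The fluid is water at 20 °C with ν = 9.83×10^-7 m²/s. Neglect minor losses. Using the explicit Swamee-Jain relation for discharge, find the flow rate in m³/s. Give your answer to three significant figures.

Q ≈ 0.0239 m³/s

Swamee-Jain (Type II): Q = -0.965·√(gD⁵h_f/L)·ln[ε/(3.7D) + √(3.17ν²L/(gD³h_f))]
√(gD⁵h_f/L) = √(9.81·0.108⁵·241/2170) = 0.004001
ε/(3.7D) = 0.00203; √(3.17ν²L/(gD³h_f)) = 4.72×10^-5
Q = -0.965·0.004001·ln(0.002074) = 0.02385 m³/s
Check: V = 2.60 m/s, Re = 2.86×10^5, f = 0.03485, h_f = 242 m ≈ 241 m ✓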